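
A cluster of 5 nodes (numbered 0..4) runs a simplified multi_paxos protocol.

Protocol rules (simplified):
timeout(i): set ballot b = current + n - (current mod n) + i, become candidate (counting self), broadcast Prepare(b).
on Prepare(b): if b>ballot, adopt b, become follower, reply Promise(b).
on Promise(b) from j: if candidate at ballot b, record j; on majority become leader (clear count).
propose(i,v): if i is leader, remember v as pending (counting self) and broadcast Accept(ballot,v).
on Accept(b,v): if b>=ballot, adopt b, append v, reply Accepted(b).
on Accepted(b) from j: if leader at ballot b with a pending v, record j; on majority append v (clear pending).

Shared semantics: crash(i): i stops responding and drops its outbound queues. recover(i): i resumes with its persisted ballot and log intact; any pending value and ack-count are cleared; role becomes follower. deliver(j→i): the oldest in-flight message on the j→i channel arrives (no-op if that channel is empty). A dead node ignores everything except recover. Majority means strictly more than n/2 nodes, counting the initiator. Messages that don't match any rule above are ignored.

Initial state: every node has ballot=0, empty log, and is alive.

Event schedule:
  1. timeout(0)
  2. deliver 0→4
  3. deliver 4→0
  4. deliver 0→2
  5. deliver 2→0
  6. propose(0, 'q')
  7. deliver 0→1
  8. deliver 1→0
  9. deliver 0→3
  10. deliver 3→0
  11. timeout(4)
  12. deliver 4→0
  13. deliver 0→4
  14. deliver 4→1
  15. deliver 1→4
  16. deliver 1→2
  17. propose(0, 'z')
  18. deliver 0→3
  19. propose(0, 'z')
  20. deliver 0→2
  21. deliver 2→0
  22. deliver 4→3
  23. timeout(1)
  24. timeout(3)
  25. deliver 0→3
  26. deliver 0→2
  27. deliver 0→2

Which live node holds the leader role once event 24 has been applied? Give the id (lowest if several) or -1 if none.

-1

1. timeout(0):  <0:cand b5 ->
2. deliver 0→4:  <4:foll b5 ->
3. deliver 4→0:  nop
4. deliver 0→2:  <2:foll b5 ->
5. deliver 2→0:  <0:lead b5 ->
6. propose(0,'q'):  nop
7. deliver 0→1:  <1:foll b5 ->
8. deliver 1→0:  nop
9. deliver 0→3:  <3:foll b5 ->
10. deliver 3→0:  nop
11. timeout(4):  <4:cand b14 ->
12. deliver 4→0:  <0:foll b14 ->
13. deliver 0→4:  nop
14. deliver 4→1:  <1:foll b14 ->
15. deliver 1→4:  nop
16. deliver 1→2:  nop
17. propose(0,'z'):  nop
18. deliver 0→3:  <3:foll b5 q>
19. propose(0,'z'):  nop
20. deliver 0→2:  <2:foll b5 q>
21. deliver 2→0:  nop
22. deliver 4→3:  <3:foll b14 q>
23. timeout(1):  <1:cand b16 ->
24. timeout(3):  <3:cand b18 q>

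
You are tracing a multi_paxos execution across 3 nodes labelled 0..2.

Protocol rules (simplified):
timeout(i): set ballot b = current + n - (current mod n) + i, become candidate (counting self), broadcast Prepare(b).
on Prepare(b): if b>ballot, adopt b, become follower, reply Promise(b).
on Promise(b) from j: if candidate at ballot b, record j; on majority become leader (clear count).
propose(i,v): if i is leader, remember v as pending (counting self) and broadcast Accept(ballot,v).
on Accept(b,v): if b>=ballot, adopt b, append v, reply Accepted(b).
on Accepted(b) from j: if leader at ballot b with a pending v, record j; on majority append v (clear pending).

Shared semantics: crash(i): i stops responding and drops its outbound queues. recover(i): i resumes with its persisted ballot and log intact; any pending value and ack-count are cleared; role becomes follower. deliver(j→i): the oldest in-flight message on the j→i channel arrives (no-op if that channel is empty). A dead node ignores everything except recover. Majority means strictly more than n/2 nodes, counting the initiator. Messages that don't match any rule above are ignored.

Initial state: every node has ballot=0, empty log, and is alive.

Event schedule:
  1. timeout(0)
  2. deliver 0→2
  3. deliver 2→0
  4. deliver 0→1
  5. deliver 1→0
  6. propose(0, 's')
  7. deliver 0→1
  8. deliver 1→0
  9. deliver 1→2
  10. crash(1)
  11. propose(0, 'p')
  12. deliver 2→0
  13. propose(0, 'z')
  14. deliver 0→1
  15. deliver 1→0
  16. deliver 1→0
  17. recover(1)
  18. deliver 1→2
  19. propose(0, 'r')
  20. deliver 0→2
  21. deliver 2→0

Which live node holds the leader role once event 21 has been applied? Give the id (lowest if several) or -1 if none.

1. timeout(0):  <0:cand b3 ->
2. deliver 0→2:  <2:foll b3 ->
3. deliver 2→0:  <0:lead b3 ->
4. deliver 0→1:  <1:foll b3 ->
5. deliver 1→0:  nop
6. propose(0,'s'):  nop
7. deliver 0→1:  <1:foll b3 s>
8. deliver 1→0:  <0:lead b3 s>
9. deliver 1→2:  nop
10. crash(1):  <1:✗foll b3 s>
11. propose(0,'p'):  nop
12. deliver 2→0:  nop
13. propose(0,'z'):  nop
14. deliver 0→1:  nop
15. deliver 1→0:  nop
16. deliver 1→0:  nop
17. recover(1):  <1:foll b3 s>
18. deliver 1→2:  nop
19. propose(0,'r'):  nop
20. deliver 0→2:  <2:foll b3 s>
21. deliver 2→0:  <0:lead b3 s,r>

0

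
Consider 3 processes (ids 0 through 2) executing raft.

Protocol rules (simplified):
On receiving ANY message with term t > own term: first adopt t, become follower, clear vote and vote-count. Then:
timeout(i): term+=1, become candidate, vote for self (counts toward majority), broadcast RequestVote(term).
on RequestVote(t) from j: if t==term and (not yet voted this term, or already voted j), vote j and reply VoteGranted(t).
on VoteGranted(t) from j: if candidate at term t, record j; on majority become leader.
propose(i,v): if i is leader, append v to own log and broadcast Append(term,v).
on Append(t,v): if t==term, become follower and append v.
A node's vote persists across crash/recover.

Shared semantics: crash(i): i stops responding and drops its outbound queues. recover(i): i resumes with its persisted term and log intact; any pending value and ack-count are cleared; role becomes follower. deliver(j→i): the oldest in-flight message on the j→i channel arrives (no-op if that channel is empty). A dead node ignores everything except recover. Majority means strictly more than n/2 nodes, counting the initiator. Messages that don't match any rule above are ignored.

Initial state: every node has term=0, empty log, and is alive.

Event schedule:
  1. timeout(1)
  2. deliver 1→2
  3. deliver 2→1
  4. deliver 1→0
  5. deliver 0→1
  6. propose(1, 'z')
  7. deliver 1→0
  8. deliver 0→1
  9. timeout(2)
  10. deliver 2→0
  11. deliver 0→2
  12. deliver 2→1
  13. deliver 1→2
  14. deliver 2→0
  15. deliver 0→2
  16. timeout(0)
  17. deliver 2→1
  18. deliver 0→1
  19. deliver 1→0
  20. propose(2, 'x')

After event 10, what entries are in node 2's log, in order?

1. timeout(1):  <1:cand t1 ->
2. deliver 1→2:  <2:foll t1 ->
3. deliver 2→1:  <1:lead t1 ->
4. deliver 1→0:  <0:foll t1 ->
5. deliver 0→1:  nop
6. propose(1,'z'):  <1:lead t1 z>
7. deliver 1→0:  <0:foll t1 z>
8. deliver 0→1:  nop
9. timeout(2):  <2:cand t2 ->
10. deliver 2→0:  <0:foll t2 z>

empty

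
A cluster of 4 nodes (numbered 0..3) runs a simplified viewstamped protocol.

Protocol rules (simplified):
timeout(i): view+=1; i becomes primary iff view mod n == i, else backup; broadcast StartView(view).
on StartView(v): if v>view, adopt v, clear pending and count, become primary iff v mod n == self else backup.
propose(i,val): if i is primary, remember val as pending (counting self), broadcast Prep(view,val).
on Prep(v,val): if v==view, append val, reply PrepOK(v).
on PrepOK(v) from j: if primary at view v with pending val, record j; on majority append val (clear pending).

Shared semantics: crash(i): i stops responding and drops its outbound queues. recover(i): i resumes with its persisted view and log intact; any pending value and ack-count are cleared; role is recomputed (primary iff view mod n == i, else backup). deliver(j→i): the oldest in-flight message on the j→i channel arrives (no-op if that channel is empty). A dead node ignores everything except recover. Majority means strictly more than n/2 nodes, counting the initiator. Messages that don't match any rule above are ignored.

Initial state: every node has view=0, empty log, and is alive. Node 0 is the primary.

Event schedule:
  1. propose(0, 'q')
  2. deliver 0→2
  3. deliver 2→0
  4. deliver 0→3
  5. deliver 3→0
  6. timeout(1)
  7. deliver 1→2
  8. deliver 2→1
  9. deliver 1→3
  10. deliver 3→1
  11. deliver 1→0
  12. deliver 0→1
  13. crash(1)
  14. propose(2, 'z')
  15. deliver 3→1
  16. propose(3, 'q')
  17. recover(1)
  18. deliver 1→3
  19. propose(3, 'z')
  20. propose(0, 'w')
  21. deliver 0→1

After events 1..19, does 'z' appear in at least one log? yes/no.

no

step 1 propose(0,'q'): —
step 2 deliver 0→2: 2={back,v=0,log=q}
step 3 deliver 2→0: —
step 4 deliver 0→3: 3={back,v=0,log=q}
step 5 deliver 3→0: 0={prim,v=0,log=q}
step 6 timeout(1): 1={prim,v=1,log=-}
step 7 deliver 1→2: 2={back,v=1,log=q}
step 8 deliver 2→1: —
step 9 deliver 1→3: 3={back,v=1,log=q}
step 10 deliver 3→1: —
step 11 deliver 1→0: 0={back,v=1,log=q}
step 12 deliver 0→1: —
step 13 crash(1): 1={✗prim,v=1,log=-}
step 14 propose(2,'z'): —
step 15 deliver 3→1: —
step 16 propose(3,'q'): —
step 17 recover(1): 1={prim,v=1,log=-}
step 18 deliver 1→3: —
step 19 propose(3,'z'): —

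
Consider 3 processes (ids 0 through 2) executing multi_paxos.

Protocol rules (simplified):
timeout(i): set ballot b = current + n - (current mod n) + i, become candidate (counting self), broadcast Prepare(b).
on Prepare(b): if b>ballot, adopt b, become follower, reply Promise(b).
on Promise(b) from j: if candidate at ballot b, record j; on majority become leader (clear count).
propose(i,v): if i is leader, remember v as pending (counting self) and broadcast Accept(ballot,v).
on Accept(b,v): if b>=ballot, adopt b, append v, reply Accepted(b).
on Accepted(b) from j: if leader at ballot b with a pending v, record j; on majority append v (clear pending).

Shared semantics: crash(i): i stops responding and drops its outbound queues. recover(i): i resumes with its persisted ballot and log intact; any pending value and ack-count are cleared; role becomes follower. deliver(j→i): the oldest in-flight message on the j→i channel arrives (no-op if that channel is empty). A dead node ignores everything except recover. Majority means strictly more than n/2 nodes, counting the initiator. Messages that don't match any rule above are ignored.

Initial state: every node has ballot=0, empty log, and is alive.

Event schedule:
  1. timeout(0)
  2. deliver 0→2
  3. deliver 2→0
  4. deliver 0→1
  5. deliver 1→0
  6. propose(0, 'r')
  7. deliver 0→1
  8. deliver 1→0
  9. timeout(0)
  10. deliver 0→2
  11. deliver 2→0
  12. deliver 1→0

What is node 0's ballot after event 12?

6

e1 timeout(0): 0[cand,b=3,-]
e2 deliver 0→2: 2[foll,b=3,-]
e3 deliver 2→0: 0[lead,b=3,-]
e4 deliver 0→1: 1[foll,b=3,-]
e5 deliver 1→0: ·
e6 propose(0,'r'): ·
e7 deliver 0→1: 1[foll,b=3,r]
e8 deliver 1→0: 0[lead,b=3,r]
e9 timeout(0): 0[cand,b=6,r]
e10 deliver 0→2: 2[foll,b=3,r]
e11 deliver 2→0: ·
e12 deliver 1→0: ·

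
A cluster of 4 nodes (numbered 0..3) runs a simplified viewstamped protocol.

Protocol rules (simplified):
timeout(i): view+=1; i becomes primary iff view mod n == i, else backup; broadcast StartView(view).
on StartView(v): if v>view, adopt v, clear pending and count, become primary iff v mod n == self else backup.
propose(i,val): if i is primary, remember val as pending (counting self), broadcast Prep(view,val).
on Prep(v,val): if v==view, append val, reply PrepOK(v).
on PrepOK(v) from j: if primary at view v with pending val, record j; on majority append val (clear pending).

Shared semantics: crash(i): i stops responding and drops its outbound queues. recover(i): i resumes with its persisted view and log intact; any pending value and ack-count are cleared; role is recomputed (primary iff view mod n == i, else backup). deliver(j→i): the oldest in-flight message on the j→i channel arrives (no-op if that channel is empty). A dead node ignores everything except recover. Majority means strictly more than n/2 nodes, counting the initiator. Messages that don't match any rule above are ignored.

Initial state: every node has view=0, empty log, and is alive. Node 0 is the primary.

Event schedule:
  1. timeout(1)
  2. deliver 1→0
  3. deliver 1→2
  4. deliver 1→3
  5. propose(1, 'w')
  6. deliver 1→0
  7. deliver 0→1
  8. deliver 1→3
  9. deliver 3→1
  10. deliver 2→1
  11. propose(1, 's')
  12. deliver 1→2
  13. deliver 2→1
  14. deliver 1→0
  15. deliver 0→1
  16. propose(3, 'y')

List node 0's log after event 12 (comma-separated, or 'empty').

w

[1] timeout(1) → N1(prim v1 [-])
[2] deliver 1→0 → N0(back v1 [-])
[3] deliver 1→2 → N2(back v1 [-])
[4] deliver 1→3 → N3(back v1 [-])
[5] propose(1,'w') → ∅
[6] deliver 1→0 → N0(back v1 [w])
[7] deliver 0→1 → ∅
[8] deliver 1→3 → N3(back v1 [w])
[9] deliver 3→1 → N1(prim v1 [w])
[10] deliver 2→1 → ∅
[11] propose(1,'s') → ∅
[12] deliver 1→2 → N2(back v1 [w])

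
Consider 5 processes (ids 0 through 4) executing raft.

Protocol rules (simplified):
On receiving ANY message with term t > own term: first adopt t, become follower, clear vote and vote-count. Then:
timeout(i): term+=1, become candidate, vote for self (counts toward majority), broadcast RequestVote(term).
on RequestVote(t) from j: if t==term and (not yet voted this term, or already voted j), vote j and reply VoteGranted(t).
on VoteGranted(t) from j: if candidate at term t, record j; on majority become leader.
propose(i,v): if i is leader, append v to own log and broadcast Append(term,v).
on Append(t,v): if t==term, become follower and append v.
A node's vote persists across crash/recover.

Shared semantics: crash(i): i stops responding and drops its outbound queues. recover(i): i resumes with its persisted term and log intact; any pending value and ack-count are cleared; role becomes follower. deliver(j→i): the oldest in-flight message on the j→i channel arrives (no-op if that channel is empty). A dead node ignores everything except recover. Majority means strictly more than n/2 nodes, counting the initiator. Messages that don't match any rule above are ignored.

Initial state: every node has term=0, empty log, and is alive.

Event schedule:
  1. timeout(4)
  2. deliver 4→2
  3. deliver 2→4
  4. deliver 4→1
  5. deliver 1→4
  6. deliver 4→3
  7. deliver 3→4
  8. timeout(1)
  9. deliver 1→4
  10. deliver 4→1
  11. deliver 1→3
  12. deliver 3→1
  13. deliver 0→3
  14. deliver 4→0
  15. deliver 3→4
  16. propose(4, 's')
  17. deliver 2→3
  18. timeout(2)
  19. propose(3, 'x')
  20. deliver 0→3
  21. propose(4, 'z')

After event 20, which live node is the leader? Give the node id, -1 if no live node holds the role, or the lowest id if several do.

1

step 1 timeout(4): 4={cand,t=1,log=-}
step 2 deliver 4→2: 2={foll,t=1,log=-}
step 3 deliver 2→4: —
step 4 deliver 4→1: 1={foll,t=1,log=-}
step 5 deliver 1→4: 4={lead,t=1,log=-}
step 6 deliver 4→3: 3={foll,t=1,log=-}
step 7 deliver 3→4: —
step 8 timeout(1): 1={cand,t=2,log=-}
step 9 deliver 1→4: 4={foll,t=2,log=-}
step 10 deliver 4→1: —
step 11 deliver 1→3: 3={foll,t=2,log=-}
step 12 deliver 3→1: 1={lead,t=2,log=-}
step 13 deliver 0→3: —
step 14 deliver 4→0: 0={foll,t=1,log=-}
step 15 deliver 3→4: —
step 16 propose(4,'s'): —
step 17 deliver 2→3: —
step 18 timeout(2): 2={cand,t=2,log=-}
step 19 propose(3,'x'): —
step 20 deliver 0→3: —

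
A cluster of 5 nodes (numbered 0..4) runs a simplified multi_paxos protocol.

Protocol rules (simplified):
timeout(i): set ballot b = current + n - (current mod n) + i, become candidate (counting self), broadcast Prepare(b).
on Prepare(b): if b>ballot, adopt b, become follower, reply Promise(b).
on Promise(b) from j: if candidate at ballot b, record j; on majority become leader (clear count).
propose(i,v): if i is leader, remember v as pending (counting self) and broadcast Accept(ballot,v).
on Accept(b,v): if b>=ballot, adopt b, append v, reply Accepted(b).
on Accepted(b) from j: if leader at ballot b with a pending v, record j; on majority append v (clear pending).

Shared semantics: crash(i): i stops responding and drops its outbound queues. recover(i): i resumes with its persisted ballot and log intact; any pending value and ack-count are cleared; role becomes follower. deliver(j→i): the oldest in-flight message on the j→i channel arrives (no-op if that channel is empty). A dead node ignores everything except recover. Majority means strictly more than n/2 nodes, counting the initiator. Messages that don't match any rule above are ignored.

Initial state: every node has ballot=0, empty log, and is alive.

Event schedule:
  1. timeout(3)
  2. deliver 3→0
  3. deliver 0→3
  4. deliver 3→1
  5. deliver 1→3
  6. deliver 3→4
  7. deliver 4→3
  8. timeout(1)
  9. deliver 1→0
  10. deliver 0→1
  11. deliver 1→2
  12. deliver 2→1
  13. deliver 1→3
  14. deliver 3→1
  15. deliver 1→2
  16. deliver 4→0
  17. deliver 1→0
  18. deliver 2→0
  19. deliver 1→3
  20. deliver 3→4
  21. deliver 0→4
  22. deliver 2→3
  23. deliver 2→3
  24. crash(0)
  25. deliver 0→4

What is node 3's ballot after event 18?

after 1 — timeout(3): n3:cand/b8/[-]
after 2 — deliver 3→0: n0:foll/b8/[-]
after 3 — deliver 0→3: ·
after 4 — deliver 3→1: n1:foll/b8/[-]
after 5 — deliver 1→3: n3:lead/b8/[-]
after 6 — deliver 3→4: n4:foll/b8/[-]
after 7 — deliver 4→3: ·
after 8 — timeout(1): n1:cand/b11/[-]
after 9 — deliver 1→0: n0:foll/b11/[-]
after 10 — deliver 0→1: ·
after 11 — deliver 1→2: n2:foll/b11/[-]
after 12 — deliver 2→1: n1:lead/b11/[-]
after 13 — deliver 1→3: n3:foll/b11/[-]
after 14 — deliver 3→1: ·
after 15 — deliver 1→2: ·
after 16 — deliver 4→0: ·
after 17 — deliver 1→0: ·
after 18 — deliver 2→0: ·

11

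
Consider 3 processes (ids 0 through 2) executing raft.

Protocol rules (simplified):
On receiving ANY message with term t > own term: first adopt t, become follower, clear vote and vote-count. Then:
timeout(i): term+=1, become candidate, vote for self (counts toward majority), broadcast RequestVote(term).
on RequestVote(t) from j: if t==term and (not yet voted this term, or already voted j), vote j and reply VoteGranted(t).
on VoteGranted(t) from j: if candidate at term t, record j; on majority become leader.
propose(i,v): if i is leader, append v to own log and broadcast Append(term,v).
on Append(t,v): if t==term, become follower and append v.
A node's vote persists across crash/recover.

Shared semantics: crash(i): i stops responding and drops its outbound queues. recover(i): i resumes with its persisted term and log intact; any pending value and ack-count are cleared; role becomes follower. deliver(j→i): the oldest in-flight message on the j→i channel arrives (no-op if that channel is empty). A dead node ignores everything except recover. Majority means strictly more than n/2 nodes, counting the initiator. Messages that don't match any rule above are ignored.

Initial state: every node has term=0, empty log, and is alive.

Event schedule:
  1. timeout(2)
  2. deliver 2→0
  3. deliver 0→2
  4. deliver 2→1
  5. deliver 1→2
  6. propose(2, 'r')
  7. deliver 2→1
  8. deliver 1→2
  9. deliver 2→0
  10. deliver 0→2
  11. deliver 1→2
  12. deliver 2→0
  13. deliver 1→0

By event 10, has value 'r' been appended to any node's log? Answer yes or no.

yes

after 1 — timeout(2): n2:cand/t1/[-]
after 2 — deliver 2→0: n0:foll/t1/[-]
after 3 — deliver 0→2: n2:lead/t1/[-]
after 4 — deliver 2→1: n1:foll/t1/[-]
after 5 — deliver 1→2: ·
after 6 — propose(2,'r'): n2:lead/t1/[r]
after 7 — deliver 2→1: n1:foll/t1/[r]
after 8 — deliver 1→2: ·
after 9 — deliver 2→0: n0:foll/t1/[r]
after 10 — deliver 0→2: ·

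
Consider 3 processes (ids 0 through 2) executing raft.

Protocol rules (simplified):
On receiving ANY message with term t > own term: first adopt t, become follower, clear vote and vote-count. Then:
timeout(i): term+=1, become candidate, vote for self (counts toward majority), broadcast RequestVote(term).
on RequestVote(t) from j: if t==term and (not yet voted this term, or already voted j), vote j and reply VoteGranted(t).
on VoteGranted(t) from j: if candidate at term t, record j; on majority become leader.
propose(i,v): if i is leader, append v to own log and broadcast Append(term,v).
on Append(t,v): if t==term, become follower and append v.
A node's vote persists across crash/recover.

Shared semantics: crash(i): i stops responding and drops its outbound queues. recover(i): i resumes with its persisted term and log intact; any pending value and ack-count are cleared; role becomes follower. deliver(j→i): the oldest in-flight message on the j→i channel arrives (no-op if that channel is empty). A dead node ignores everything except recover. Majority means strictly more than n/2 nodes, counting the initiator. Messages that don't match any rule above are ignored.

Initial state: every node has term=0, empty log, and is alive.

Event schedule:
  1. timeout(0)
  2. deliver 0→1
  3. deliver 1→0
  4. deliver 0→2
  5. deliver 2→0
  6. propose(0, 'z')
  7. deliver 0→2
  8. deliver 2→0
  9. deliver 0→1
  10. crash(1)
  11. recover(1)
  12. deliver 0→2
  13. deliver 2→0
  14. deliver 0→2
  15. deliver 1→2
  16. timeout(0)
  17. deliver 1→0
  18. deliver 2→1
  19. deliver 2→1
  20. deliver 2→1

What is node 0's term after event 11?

1. timeout(0):  <0:cand t1 ->
2. deliver 0→1:  <1:foll t1 ->
3. deliver 1→0:  <0:lead t1 ->
4. deliver 0→2:  <2:foll t1 ->
5. deliver 2→0:  nop
6. propose(0,'z'):  <0:lead t1 z>
7. deliver 0→2:  <2:foll t1 z>
8. deliver 2→0:  nop
9. deliver 0→1:  <1:foll t1 z>
10. crash(1):  <1:✗foll t1 z>
11. recover(1):  <1:foll t1 z>

1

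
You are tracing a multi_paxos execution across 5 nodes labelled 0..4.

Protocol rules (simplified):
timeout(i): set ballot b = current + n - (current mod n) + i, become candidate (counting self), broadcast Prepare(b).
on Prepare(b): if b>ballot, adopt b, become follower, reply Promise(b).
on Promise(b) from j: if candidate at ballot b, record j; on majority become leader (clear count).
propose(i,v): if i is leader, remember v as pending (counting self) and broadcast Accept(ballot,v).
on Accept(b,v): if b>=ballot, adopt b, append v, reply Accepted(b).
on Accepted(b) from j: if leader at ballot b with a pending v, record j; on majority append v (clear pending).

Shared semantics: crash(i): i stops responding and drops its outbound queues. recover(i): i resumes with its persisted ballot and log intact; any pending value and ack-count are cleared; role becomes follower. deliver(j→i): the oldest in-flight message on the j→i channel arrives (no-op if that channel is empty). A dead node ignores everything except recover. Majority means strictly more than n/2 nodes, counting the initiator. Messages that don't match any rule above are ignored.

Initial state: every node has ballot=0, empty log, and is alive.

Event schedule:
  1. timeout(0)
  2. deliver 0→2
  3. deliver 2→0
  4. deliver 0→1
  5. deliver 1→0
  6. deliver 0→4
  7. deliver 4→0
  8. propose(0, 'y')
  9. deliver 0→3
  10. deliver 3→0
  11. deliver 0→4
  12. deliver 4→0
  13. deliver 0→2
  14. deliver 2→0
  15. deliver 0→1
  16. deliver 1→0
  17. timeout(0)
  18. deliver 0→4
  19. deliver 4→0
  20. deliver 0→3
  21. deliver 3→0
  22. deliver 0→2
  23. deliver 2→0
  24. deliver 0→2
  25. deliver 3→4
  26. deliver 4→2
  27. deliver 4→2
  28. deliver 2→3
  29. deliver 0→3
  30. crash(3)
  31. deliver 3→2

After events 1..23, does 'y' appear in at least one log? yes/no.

yes

e1 timeout(0): 0[cand,b=5,-]
e2 deliver 0→2: 2[foll,b=5,-]
e3 deliver 2→0: ·
e4 deliver 0→1: 1[foll,b=5,-]
e5 deliver 1→0: 0[lead,b=5,-]
e6 deliver 0→4: 4[foll,b=5,-]
e7 deliver 4→0: ·
e8 propose(0,'y'): ·
e9 deliver 0→3: 3[foll,b=5,-]
e10 deliver 3→0: ·
e11 deliver 0→4: 4[foll,b=5,y]
e12 deliver 4→0: ·
e13 deliver 0→2: 2[foll,b=5,y]
e14 deliver 2→0: 0[lead,b=5,y]
e15 deliver 0→1: 1[foll,b=5,y]
e16 deliver 1→0: ·
e17 timeout(0): 0[cand,b=10,y]
e18 deliver 0→4: 4[foll,b=10,y]
e19 deliver 4→0: ·
e20 deliver 0→3: 3[foll,b=5,y]
e21 deliver 3→0: ·
e22 deliver 0→2: 2[foll,b=10,y]
e23 deliver 2→0: 0[lead,b=10,y]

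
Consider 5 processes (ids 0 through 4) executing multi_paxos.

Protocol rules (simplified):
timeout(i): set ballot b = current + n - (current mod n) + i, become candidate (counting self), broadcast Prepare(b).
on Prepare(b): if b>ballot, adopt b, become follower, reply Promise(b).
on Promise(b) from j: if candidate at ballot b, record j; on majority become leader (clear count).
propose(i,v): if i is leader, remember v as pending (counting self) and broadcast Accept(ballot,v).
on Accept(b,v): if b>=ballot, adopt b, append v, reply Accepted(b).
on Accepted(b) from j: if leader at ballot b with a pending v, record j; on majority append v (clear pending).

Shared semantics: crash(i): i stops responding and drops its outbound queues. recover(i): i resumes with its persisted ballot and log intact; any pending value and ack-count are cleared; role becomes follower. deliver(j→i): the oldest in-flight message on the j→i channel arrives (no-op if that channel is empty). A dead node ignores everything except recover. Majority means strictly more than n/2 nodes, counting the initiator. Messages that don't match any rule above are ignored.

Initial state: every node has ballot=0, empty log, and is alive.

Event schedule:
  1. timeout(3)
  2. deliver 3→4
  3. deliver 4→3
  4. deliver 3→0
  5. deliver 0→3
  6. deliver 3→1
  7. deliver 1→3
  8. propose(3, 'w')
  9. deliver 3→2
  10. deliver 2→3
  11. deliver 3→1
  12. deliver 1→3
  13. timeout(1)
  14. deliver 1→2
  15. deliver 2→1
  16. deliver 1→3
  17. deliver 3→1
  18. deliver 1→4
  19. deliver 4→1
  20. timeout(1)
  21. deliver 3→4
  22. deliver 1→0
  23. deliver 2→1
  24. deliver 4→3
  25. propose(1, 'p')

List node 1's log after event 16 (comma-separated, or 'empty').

1. timeout(3):  <3:cand b8 ->
2. deliver 3→4:  <4:foll b8 ->
3. deliver 4→3:  nop
4. deliver 3→0:  <0:foll b8 ->
5. deliver 0→3:  <3:lead b8 ->
6. deliver 3→1:  <1:foll b8 ->
7. deliver 1→3:  nop
8. propose(3,'w'):  nop
9. deliver 3→2:  <2:foll b8 ->
10. deliver 2→3:  nop
11. deliver 3→1:  <1:foll b8 w>
12. deliver 1→3:  nop
13. timeout(1):  <1:cand b11 w>
14. deliver 1→2:  <2:foll b11 ->
15. deliver 2→1:  nop
16. deliver 1→3:  <3:foll b11 ->

w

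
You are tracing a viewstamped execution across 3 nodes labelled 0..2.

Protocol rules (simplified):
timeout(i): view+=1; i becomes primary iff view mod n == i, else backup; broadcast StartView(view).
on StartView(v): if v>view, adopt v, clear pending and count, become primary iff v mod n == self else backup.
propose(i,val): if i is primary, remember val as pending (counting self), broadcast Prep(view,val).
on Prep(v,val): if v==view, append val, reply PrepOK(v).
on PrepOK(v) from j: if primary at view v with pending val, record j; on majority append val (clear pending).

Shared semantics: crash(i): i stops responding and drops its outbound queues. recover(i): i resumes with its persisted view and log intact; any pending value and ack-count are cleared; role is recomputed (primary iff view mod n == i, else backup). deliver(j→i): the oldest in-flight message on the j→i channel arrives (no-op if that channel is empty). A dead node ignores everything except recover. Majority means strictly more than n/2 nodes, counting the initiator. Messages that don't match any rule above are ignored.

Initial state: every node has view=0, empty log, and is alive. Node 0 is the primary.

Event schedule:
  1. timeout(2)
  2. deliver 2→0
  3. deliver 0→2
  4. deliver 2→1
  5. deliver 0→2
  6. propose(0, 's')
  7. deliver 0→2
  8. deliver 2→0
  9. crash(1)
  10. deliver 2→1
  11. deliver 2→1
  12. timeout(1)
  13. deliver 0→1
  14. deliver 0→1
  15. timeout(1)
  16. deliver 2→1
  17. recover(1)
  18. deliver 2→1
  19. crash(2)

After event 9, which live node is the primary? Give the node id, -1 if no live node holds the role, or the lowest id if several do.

[1] timeout(2) → N2(back v1 [-])
[2] deliver 2→0 → N0(back v1 [-])
[3] deliver 0→2 → ∅
[4] deliver 2→1 → N1(prim v1 [-])
[5] deliver 0→2 → ∅
[6] propose(0,'s') → ∅
[7] deliver 0→2 → ∅
[8] deliver 2→0 → ∅
[9] crash(1) → N1(✗prim v1 [-])

-1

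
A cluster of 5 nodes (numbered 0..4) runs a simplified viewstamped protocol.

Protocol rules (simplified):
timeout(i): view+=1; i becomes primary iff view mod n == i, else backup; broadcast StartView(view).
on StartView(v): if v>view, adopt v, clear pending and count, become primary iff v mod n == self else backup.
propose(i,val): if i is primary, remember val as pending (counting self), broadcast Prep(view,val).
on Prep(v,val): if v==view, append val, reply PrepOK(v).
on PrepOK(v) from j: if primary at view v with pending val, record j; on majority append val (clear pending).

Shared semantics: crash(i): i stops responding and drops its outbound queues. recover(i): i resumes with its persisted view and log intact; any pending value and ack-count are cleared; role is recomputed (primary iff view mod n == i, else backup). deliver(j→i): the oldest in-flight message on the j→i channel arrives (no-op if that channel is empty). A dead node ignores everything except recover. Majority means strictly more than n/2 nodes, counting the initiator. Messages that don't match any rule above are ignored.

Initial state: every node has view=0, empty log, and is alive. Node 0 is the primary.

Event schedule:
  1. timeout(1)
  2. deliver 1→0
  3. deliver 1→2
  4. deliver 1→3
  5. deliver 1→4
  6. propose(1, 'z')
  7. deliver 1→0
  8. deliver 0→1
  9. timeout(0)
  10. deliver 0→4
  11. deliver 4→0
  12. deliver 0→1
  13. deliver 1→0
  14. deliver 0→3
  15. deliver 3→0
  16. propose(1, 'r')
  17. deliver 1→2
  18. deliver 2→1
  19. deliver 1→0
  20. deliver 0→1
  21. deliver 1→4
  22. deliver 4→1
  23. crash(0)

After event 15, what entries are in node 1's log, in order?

1. timeout(1):  <1:prim v1 ->
2. deliver 1→0:  <0:back v1 ->
3. deliver 1→2:  <2:back v1 ->
4. deliver 1→3:  <3:back v1 ->
5. deliver 1→4:  <4:back v1 ->
6. propose(1,'z'):  nop
7. deliver 1→0:  <0:back v1 z>
8. deliver 0→1:  nop
9. timeout(0):  <0:back v2 z>
10. deliver 0→4:  <4:back v2 ->
11. deliver 4→0:  nop
12. deliver 0→1:  <1:back v2 ->
13. deliver 1→0:  nop
14. deliver 0→3:  <3:back v2 ->
15. deliver 3→0:  nop

empty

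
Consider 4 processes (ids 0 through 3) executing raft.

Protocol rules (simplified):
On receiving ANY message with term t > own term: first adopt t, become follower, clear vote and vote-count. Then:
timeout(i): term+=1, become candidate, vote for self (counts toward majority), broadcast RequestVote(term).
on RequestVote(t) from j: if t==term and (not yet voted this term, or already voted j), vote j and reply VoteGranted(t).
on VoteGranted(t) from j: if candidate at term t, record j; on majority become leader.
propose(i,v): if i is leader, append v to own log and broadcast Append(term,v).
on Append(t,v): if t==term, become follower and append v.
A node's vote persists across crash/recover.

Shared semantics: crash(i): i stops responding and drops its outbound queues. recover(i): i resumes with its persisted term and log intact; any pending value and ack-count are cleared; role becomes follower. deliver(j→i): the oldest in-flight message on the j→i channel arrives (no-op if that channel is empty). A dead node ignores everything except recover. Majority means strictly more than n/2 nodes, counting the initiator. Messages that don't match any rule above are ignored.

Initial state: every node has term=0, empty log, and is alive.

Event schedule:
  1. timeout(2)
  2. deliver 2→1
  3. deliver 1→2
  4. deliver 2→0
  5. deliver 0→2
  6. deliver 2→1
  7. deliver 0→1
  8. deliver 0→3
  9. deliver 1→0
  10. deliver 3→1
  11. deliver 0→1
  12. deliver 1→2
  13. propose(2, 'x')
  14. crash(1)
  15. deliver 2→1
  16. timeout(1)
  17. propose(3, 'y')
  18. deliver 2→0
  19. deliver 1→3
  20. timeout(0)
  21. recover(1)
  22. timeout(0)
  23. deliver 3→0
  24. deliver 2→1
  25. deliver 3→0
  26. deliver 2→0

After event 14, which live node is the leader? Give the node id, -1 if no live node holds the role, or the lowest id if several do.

[1] timeout(2) → N2(cand t1 [-])
[2] deliver 2→1 → N1(foll t1 [-])
[3] deliver 1→2 → ∅
[4] deliver 2→0 → N0(foll t1 [-])
[5] deliver 0→2 → N2(lead t1 [-])
[6] deliver 2→1 → ∅
[7] deliver 0→1 → ∅
[8] deliver 0→3 → ∅
[9] deliver 1→0 → ∅
[10] deliver 3→1 → ∅
[11] deliver 0→1 → ∅
[12] deliver 1→2 → ∅
[13] propose(2,'x') → N2(lead t1 [x])
[14] crash(1) → N1(✗foll t1 [-])

2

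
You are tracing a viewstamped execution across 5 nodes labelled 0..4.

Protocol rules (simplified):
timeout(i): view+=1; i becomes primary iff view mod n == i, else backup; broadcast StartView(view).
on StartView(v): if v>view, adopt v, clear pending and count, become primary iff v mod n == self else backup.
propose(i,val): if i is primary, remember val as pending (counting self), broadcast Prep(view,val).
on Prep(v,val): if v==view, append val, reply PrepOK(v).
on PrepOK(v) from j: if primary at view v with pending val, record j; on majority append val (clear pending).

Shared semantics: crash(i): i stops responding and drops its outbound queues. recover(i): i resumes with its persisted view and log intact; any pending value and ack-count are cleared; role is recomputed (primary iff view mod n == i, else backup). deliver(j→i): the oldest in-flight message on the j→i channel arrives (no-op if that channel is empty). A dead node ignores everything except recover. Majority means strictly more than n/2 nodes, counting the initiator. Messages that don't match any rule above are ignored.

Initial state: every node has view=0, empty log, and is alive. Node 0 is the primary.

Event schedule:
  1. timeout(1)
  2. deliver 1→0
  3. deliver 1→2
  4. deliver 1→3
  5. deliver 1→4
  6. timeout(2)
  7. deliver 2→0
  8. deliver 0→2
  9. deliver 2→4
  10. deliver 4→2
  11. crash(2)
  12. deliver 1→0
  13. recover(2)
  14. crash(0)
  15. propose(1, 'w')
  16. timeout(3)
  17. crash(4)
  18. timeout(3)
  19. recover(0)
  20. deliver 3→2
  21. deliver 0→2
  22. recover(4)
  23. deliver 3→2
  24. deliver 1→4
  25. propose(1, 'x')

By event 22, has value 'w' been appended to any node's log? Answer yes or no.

no

1. timeout(1):  <1:prim v1 ->
2. deliver 1→0:  <0:back v1 ->
3. deliver 1→2:  <2:back v1 ->
4. deliver 1→3:  <3:back v1 ->
5. deliver 1→4:  <4:back v1 ->
6. timeout(2):  <2:prim v2 ->
7. deliver 2→0:  <0:back v2 ->
8. deliver 0→2:  nop
9. deliver 2→4:  <4:back v2 ->
10. deliver 4→2:  nop
11. crash(2):  <2:✗prim v2 ->
12. deliver 1→0:  nop
13. recover(2):  <2:prim v2 ->
14. crash(0):  <0:✗back v2 ->
15. propose(1,'w'):  nop
16. timeout(3):  <3:back v2 ->
17. crash(4):  <4:✗back v2 ->
18. timeout(3):  <3:prim v3 ->
19. recover(0):  <0:back v2 ->
20. deliver 3→2:  nop
21. deliver 0→2:  nop
22. recover(4):  <4:back v2 ->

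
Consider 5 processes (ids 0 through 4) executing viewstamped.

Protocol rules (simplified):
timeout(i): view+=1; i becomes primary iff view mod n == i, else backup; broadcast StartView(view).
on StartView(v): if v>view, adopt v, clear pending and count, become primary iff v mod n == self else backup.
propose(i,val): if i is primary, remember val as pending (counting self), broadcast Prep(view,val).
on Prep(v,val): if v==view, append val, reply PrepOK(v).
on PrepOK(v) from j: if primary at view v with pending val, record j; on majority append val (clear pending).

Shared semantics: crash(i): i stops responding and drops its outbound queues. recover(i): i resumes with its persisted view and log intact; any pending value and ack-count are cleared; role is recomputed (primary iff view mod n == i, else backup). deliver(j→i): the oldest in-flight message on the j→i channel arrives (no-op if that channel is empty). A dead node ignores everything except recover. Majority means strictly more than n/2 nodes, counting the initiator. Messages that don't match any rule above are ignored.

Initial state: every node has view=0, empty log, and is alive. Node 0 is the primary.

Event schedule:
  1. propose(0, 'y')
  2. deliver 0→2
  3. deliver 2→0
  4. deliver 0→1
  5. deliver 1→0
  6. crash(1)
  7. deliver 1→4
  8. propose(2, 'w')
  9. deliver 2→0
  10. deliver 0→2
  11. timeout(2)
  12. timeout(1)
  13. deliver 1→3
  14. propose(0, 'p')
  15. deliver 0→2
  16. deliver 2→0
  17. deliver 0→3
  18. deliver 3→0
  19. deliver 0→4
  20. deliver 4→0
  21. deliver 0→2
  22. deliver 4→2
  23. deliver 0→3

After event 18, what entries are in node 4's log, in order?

[1] propose(0,'y') → ∅
[2] deliver 0→2 → N2(back v0 [y])
[3] deliver 2→0 → ∅
[4] deliver 0→1 → N1(back v0 [y])
[5] deliver 1→0 → N0(prim v0 [y])
[6] crash(1) → N1(✗back v0 [y])
[7] deliver 1→4 → ∅
[8] propose(2,'w') → ∅
[9] deliver 2→0 → ∅
[10] deliver 0→2 → ∅
[11] timeout(2) → N2(back v1 [y])
[12] timeout(1) → ∅
[13] deliver 1→3 → ∅
[14] propose(0,'p') → ∅
[15] deliver 0→2 → ∅
[16] deliver 2→0 → N0(back v1 [y])
[17] deliver 0→3 → N3(back v0 [y])
[18] deliver 3→0 → ∅

empty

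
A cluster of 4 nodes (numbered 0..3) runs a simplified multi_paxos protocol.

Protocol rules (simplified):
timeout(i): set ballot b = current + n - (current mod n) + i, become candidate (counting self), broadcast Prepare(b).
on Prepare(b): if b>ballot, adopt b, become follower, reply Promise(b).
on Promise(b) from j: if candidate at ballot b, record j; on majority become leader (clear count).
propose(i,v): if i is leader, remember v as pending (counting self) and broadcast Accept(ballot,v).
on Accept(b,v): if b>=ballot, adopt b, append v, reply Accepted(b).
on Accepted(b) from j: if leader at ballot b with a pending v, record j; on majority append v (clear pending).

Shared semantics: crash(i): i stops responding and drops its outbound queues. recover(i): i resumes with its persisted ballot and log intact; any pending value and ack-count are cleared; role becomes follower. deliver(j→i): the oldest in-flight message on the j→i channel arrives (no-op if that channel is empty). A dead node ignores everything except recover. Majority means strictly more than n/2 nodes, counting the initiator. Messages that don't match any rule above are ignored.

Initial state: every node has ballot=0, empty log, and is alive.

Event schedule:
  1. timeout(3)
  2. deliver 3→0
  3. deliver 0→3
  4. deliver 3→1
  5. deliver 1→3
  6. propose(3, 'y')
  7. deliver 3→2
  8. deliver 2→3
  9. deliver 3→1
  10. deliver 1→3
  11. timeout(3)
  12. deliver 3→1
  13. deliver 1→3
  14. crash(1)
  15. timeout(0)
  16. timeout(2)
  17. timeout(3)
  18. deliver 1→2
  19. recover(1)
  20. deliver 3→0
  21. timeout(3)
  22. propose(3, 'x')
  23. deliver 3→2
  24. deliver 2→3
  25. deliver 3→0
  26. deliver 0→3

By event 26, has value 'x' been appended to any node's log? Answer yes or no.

e1 timeout(3): 3[cand,b=7,-]
e2 deliver 3→0: 0[foll,b=7,-]
e3 deliver 0→3: ·
e4 deliver 3→1: 1[foll,b=7,-]
e5 deliver 1→3: 3[lead,b=7,-]
e6 propose(3,'y'): ·
e7 deliver 3→2: 2[foll,b=7,-]
e8 deliver 2→3: ·
e9 deliver 3→1: 1[foll,b=7,y]
e10 deliver 1→3: ·
e11 timeout(3): 3[cand,b=11,-]
e12 deliver 3→1: 1[foll,b=11,y]
e13 deliver 1→3: ·
e14 crash(1): 1[✗foll,b=11,y]
e15 timeout(0): 0[cand,b=8,-]
e16 timeout(2): 2[cand,b=10,-]
e17 timeout(3): 3[cand,b=15,-]
e18 deliver 1→2: ·
e19 recover(1): 1[foll,b=11,y]
e20 deliver 3→0: ·
e21 timeout(3): 3[cand,b=19,-]
e22 propose(3,'x'): ·
e23 deliver 3→2: ·
e24 deliver 2→3: ·
e25 deliver 3→0: 0[foll,b=11,-]
e26 deliver 0→3: ·

no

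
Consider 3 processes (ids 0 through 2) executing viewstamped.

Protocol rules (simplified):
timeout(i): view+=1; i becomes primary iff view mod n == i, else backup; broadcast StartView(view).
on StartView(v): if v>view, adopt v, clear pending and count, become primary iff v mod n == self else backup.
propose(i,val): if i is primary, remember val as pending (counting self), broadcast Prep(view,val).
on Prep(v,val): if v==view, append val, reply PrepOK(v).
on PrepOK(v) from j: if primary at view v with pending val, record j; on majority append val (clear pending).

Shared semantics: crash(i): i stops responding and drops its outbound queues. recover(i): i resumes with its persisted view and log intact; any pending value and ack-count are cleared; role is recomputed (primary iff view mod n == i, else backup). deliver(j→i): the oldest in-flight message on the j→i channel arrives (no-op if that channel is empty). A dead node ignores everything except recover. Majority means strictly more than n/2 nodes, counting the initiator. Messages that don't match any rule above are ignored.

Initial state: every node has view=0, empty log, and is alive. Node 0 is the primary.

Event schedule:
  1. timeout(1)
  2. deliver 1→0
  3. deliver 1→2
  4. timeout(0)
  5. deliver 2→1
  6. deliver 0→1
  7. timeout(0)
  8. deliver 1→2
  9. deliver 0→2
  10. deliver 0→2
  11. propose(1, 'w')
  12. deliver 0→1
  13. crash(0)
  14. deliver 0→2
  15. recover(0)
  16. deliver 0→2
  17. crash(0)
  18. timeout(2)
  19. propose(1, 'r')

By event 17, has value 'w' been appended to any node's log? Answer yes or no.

step 1 timeout(1): 1={prim,v=1,log=-}
step 2 deliver 1→0: 0={back,v=1,log=-}
step 3 deliver 1→2: 2={back,v=1,log=-}
step 4 timeout(0): 0={back,v=2,log=-}
step 5 deliver 2→1: —
step 6 deliver 0→1: 1={back,v=2,log=-}
step 7 timeout(0): 0={prim,v=3,log=-}
step 8 deliver 1→2: —
step 9 deliver 0→2: 2={prim,v=2,log=-}
step 10 deliver 0→2: 2={back,v=3,log=-}
step 11 propose(1,'w'): —
step 12 deliver 0→1: 1={back,v=3,log=-}
step 13 crash(0): 0={✗prim,v=3,log=-}
step 14 deliver 0→2: —
step 15 recover(0): 0={prim,v=3,log=-}
step 16 deliver 0→2: —
step 17 crash(0): 0={✗prim,v=3,log=-}

no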